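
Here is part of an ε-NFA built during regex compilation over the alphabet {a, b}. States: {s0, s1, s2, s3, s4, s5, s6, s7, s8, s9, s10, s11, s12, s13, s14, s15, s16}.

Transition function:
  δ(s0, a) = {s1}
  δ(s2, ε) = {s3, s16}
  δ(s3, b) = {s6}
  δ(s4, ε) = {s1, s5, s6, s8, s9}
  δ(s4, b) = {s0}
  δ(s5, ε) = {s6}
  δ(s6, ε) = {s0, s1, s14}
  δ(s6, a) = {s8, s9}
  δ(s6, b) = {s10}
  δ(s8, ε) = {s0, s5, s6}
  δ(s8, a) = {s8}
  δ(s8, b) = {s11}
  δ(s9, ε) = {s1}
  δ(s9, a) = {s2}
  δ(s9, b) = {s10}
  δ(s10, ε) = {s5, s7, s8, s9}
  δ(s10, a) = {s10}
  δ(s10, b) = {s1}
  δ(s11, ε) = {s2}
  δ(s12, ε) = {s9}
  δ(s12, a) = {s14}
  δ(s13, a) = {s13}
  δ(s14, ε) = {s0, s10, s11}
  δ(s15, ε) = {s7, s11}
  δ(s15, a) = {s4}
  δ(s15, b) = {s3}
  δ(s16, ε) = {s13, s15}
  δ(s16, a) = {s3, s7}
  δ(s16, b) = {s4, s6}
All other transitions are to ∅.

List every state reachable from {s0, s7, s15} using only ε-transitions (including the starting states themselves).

Start with {s0, s7, s15}.
From s15 via ε: add s11.
From s11 via ε: add s2.
From s2 via ε: add s3, s16.
From s16 via ε: add s13.
No new states can be added; the closed set is {s0, s2, s3, s7, s11, s13, s15, s16}.

{s0, s2, s3, s7, s11, s13, s15, s16}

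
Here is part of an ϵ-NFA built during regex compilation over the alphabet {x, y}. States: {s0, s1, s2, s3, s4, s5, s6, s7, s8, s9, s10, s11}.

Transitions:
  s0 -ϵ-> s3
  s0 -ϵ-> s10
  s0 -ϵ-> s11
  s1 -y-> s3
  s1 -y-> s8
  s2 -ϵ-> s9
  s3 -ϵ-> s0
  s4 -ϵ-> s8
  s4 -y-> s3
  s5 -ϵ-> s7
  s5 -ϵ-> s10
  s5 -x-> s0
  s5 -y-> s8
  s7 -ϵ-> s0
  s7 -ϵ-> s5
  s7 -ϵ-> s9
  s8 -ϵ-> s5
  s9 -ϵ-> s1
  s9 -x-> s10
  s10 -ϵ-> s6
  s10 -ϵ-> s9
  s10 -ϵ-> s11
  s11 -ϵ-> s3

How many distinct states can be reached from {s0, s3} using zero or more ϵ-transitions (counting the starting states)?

7

Start with {s0, s3}.
From s0 via ϵ: add s10, s11.
From s10 via ϵ: add s6, s9.
From s9 via ϵ: add s1.
ϵ-closure = {s0, s1, s3, s6, s9, s10, s11}, which has 7 states.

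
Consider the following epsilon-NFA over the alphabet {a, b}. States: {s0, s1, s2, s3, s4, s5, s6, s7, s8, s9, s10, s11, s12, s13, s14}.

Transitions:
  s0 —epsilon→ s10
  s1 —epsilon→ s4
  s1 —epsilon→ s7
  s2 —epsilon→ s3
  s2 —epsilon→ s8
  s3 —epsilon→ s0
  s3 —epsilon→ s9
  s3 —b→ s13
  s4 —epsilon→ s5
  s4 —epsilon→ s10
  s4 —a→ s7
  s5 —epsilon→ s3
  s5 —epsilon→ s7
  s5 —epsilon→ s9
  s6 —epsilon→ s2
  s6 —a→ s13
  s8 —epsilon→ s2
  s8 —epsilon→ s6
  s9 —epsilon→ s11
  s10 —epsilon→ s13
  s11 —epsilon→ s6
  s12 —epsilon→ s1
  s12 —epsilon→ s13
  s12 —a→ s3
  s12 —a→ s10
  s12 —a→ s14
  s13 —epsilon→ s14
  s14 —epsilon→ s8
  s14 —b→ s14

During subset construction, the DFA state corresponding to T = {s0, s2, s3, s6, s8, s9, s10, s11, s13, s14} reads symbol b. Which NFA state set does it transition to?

s3 on b → {s13}.
s14 on b → {s14}.
No b-transition from s0, s2, s6, s8, s9, s10, s11, s13.
Union after reading b: {s13, s14}.
Now take the epsilon-closure:
From s14 via epsilon: add s8.
From s8 via epsilon: add s2, s6.
From s2 via epsilon: add s3.
From s3 via epsilon: add s0, s9.
From s0 via epsilon: add s10.
From s9 via epsilon: add s11.
No new states can be added; the closed set is {s0, s2, s3, s6, s8, s9, s10, s11, s13, s14}.

{s0, s2, s3, s6, s8, s9, s10, s11, s13, s14}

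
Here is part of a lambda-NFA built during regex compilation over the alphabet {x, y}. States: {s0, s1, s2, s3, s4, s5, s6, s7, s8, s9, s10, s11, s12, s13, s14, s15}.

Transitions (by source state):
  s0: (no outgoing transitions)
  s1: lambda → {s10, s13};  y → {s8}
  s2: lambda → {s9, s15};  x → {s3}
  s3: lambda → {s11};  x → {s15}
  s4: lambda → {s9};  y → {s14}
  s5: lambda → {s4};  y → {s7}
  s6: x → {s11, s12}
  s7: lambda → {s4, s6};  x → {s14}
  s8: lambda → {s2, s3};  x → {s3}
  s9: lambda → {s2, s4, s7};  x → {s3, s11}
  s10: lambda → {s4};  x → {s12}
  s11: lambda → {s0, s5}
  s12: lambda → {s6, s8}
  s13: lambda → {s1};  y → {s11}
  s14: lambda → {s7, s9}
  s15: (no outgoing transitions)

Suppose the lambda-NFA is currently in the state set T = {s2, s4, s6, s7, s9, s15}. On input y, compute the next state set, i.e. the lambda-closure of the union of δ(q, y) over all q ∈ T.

{s2, s4, s6, s7, s9, s14, s15}

s4 on y → {s14}.
No y-transition from s2, s6, s7, s9, s15.
Union after reading y: {s14}.
Now take the lambda-closure:
From s14 via lambda: add s7, s9.
From s7 via lambda: add s4, s6.
From s9 via lambda: add s2.
From s2 via lambda: add s15.
No new states can be added; the closed set is {s2, s4, s6, s7, s9, s14, s15}.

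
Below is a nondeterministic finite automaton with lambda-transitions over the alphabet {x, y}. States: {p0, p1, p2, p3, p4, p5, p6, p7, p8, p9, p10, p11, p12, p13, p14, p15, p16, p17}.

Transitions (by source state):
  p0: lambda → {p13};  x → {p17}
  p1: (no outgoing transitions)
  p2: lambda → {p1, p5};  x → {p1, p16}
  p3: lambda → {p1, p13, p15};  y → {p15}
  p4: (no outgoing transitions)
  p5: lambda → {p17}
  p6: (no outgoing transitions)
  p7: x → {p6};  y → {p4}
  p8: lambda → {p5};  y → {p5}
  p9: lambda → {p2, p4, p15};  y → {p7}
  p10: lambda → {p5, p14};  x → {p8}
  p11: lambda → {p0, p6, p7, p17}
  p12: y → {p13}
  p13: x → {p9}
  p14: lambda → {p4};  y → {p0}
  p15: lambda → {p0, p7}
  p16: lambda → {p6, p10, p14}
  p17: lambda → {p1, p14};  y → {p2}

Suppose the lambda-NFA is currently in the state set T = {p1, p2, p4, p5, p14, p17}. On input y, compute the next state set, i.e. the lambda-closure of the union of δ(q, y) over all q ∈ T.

{p0, p1, p2, p4, p5, p13, p14, p17}

p14 on y → {p0}.
p17 on y → {p2}.
No y-transition from p1, p2, p4, p5.
Union after reading y: {p0, p2}.
Now take the lambda-closure:
From p0 via lambda: add p13.
From p2 via lambda: add p1, p5.
From p5 via lambda: add p17.
From p17 via lambda: add p14.
From p14 via lambda: add p4.
No new states can be added; the closed set is {p0, p1, p2, p4, p5, p13, p14, p17}.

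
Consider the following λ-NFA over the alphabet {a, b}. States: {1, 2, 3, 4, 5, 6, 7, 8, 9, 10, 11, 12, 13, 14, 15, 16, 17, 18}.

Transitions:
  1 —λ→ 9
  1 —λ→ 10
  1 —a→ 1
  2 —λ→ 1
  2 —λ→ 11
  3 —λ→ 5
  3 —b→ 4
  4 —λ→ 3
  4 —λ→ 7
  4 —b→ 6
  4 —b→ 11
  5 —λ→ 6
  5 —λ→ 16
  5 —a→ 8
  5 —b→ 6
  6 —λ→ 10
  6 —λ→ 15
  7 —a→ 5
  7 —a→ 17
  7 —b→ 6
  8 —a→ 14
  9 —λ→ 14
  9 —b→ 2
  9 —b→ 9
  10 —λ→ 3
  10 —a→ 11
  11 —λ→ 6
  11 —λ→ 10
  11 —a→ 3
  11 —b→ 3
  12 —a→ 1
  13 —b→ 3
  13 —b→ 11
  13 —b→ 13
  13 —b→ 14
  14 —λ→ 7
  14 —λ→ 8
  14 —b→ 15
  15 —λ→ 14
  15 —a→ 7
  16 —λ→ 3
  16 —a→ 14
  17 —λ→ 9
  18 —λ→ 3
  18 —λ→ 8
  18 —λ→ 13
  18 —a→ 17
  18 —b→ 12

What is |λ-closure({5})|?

9

Start with {5}.
From 5 via λ: add 6, 16.
From 6 via λ: add 10, 15.
From 16 via λ: add 3.
From 15 via λ: add 14.
From 14 via λ: add 7, 8.
λ-closure = {3, 5, 6, 7, 8, 10, 14, 15, 16}, which has 9 states.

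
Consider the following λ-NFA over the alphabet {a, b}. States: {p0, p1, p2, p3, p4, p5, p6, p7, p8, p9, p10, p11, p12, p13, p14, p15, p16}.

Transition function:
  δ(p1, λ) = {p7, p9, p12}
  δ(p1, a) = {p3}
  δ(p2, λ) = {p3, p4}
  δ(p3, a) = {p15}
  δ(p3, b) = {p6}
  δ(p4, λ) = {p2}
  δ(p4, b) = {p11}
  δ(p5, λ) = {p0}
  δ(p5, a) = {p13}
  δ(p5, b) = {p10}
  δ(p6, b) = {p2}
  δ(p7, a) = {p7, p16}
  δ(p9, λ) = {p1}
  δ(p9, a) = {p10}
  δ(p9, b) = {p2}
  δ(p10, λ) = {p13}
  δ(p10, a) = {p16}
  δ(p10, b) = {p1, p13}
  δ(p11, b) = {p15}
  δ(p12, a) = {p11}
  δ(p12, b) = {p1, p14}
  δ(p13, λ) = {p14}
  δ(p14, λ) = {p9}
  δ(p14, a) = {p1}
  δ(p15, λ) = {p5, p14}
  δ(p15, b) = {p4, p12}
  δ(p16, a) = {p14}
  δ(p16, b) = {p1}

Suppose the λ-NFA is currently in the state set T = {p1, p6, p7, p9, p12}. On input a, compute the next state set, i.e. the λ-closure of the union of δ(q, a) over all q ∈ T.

p1 on a → {p3}.
p7 on a → {p7, p16}.
p9 on a → {p10}.
p12 on a → {p11}.
No a-transition from p6.
Union after reading a: {p3, p7, p10, p11, p16}.
Now take the λ-closure:
From p10 via λ: add p13.
From p13 via λ: add p14.
From p14 via λ: add p9.
From p9 via λ: add p1.
From p1 via λ: add p12.
No new states can be added; the closed set is {p1, p3, p7, p9, p10, p11, p12, p13, p14, p16}.

{p1, p3, p7, p9, p10, p11, p12, p13, p14, p16}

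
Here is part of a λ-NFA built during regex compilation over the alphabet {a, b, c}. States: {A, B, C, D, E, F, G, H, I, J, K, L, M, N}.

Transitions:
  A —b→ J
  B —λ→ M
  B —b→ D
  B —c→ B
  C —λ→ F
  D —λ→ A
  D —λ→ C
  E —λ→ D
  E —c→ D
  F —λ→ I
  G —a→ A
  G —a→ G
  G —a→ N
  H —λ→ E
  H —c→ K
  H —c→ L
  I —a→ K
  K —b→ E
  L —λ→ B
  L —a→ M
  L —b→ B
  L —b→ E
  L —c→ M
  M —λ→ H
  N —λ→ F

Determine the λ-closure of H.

Start with {H}.
From H via λ: add E.
From E via λ: add D.
From D via λ: add A, C.
From C via λ: add F.
From F via λ: add I.
No new states can be added; the closed set is {A, C, D, E, F, H, I}.

{A, C, D, E, F, H, I}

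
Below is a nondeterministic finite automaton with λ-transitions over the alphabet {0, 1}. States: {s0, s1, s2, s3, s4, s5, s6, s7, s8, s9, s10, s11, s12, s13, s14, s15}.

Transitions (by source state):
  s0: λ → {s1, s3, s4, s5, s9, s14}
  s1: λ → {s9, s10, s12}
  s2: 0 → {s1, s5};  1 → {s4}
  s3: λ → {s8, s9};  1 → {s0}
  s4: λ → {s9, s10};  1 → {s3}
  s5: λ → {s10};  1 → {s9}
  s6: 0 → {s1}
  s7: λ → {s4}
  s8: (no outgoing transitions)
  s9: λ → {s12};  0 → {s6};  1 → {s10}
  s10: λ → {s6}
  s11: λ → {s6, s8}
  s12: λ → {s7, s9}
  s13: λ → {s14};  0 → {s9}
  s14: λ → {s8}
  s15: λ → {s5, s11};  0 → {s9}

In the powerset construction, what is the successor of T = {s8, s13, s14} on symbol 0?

{s4, s6, s7, s9, s10, s12}

s13 on 0 → {s9}.
No 0-transition from s8, s14.
Union after reading 0: {s9}.
Now take the λ-closure:
From s9 via λ: add s12.
From s12 via λ: add s7.
From s7 via λ: add s4.
From s4 via λ: add s10.
From s10 via λ: add s6.
No new states can be added; the closed set is {s4, s6, s7, s9, s10, s12}.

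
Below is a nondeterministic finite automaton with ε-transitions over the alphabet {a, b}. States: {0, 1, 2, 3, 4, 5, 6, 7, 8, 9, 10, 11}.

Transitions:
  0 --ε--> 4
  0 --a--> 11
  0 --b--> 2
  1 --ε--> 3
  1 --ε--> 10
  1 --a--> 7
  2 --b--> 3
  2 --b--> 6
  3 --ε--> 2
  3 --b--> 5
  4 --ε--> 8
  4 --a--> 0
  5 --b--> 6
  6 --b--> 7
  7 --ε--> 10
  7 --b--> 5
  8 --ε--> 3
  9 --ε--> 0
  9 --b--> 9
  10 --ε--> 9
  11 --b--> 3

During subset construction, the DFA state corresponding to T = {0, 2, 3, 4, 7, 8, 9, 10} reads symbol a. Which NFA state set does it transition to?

0 on a → {11}.
4 on a → {0}.
No a-transition from 2, 3, 7, 8, 9, 10.
Union after reading a: {0, 11}.
Now take the ε-closure:
From 0 via ε: add 4.
From 4 via ε: add 8.
From 8 via ε: add 3.
From 3 via ε: add 2.
No new states can be added; the closed set is {0, 2, 3, 4, 8, 11}.

{0, 2, 3, 4, 8, 11}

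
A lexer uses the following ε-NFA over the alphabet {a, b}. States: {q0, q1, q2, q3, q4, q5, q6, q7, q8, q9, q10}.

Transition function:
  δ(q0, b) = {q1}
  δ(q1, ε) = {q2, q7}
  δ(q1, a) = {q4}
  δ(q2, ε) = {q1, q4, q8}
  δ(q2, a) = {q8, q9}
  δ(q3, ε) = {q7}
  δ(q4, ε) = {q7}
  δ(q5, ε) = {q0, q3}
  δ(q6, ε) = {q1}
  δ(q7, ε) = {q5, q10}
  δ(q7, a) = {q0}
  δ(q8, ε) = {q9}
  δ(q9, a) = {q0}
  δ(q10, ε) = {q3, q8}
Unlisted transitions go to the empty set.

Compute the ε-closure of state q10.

{q0, q3, q5, q7, q8, q9, q10}

Start with {q10}.
From q10 via ε: add q3, q8.
From q3 via ε: add q7.
From q8 via ε: add q9.
From q7 via ε: add q5.
From q5 via ε: add q0.
No new states can be added; the closed set is {q0, q3, q5, q7, q8, q9, q10}.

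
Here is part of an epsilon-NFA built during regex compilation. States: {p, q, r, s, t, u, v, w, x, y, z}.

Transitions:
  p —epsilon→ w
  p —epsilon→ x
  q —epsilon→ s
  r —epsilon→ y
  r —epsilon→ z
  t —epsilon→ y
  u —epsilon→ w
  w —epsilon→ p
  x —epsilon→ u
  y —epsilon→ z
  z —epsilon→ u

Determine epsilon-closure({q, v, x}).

Start with {q, v, x}.
From q via epsilon: add s.
From x via epsilon: add u.
From u via epsilon: add w.
From w via epsilon: add p.
No new states can be added; the closed set is {p, q, s, u, v, w, x}.

{p, q, s, u, v, w, x}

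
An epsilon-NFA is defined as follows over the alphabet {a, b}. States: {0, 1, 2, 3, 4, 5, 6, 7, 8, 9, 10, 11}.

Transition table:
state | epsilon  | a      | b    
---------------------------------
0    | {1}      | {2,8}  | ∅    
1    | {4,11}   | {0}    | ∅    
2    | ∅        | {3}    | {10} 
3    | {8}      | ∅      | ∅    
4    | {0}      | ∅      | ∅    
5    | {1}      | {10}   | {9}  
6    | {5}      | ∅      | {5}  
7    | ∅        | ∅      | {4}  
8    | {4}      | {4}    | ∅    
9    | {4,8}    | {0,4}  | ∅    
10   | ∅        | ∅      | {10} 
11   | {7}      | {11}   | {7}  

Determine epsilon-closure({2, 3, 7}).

{0, 1, 2, 3, 4, 7, 8, 11}

Start with {2, 3, 7}.
From 3 via epsilon: add 8.
From 8 via epsilon: add 4.
From 4 via epsilon: add 0.
From 0 via epsilon: add 1.
From 1 via epsilon: add 11.
No new states can be added; the closed set is {0, 1, 2, 3, 4, 7, 8, 11}.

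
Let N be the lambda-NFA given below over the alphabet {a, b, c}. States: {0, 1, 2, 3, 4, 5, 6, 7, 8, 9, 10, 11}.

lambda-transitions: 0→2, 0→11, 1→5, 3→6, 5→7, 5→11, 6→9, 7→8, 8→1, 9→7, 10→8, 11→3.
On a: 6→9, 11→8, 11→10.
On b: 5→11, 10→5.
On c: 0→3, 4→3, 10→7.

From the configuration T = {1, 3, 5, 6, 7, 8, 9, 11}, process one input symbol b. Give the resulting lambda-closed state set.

5 on b → {11}.
No b-transition from 1, 3, 6, 7, 8, 9, 11.
Union after reading b: {11}.
Now take the lambda-closure:
From 11 via lambda: add 3.
From 3 via lambda: add 6.
From 6 via lambda: add 9.
From 9 via lambda: add 7.
From 7 via lambda: add 8.
From 8 via lambda: add 1.
From 1 via lambda: add 5.
No new states can be added; the closed set is {1, 3, 5, 6, 7, 8, 9, 11}.

{1, 3, 5, 6, 7, 8, 9, 11}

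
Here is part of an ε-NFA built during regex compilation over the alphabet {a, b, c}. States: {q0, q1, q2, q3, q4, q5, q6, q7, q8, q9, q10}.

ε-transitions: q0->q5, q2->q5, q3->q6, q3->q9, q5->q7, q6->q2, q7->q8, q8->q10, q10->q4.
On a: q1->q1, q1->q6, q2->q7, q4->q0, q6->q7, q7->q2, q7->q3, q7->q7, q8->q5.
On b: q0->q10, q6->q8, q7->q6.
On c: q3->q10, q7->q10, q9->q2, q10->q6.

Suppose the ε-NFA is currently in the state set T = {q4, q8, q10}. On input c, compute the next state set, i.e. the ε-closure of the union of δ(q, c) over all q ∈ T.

q10 on c → {q6}.
No c-transition from q4, q8.
Union after reading c: {q6}.
Now take the ε-closure:
From q6 via ε: add q2.
From q2 via ε: add q5.
From q5 via ε: add q7.
From q7 via ε: add q8.
From q8 via ε: add q10.
From q10 via ε: add q4.
No new states can be added; the closed set is {q2, q4, q5, q6, q7, q8, q10}.

{q2, q4, q5, q6, q7, q8, q10}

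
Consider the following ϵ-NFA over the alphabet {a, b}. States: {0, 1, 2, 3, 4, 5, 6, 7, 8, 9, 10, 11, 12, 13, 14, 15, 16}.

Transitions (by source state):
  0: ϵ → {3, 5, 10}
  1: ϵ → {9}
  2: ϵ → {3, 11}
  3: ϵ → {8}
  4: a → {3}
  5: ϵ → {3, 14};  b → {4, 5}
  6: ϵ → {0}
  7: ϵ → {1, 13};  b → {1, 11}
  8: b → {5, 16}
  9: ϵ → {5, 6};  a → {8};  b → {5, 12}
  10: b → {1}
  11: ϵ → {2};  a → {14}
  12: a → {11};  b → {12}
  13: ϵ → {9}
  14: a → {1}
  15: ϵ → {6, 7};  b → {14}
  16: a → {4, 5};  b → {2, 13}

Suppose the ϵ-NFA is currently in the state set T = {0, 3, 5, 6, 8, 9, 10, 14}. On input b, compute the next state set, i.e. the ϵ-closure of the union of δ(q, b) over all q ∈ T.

5 on b → {4, 5}.
8 on b → {5, 16}.
9 on b → {5, 12}.
10 on b → {1}.
No b-transition from 0, 3, 6, 14.
Union after reading b: {1, 4, 5, 12, 16}.
Now take the ϵ-closure:
From 1 via ϵ: add 9.
From 5 via ϵ: add 3, 14.
From 3 via ϵ: add 8.
From 9 via ϵ: add 6.
From 6 via ϵ: add 0.
From 0 via ϵ: add 10.
No new states can be added; the closed set is {0, 1, 3, 4, 5, 6, 8, 9, 10, 12, 14, 16}.

{0, 1, 3, 4, 5, 6, 8, 9, 10, 12, 14, 16}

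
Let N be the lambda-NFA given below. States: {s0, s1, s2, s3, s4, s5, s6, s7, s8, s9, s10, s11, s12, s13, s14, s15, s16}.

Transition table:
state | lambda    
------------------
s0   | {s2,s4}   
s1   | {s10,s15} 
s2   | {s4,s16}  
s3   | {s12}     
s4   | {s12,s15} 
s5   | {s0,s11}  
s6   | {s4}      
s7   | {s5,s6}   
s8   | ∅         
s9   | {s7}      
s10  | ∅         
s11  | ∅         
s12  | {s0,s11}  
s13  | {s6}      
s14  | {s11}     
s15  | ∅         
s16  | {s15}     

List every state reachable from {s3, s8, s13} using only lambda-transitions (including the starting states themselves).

{s0, s2, s3, s4, s6, s8, s11, s12, s13, s15, s16}

Start with {s3, s8, s13}.
From s3 via lambda: add s12.
From s13 via lambda: add s6.
From s6 via lambda: add s4.
From s12 via lambda: add s0, s11.
From s0 via lambda: add s2.
From s4 via lambda: add s15.
From s2 via lambda: add s16.
No new states can be added; the closed set is {s0, s2, s3, s4, s6, s8, s11, s12, s13, s15, s16}.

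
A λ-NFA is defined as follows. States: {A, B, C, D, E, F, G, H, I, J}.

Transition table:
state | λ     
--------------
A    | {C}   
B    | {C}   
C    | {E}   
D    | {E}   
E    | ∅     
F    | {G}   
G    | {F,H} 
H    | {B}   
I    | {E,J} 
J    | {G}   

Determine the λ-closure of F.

Start with {F}.
From F via λ: add G.
From G via λ: add H.
From H via λ: add B.
From B via λ: add C.
From C via λ: add E.
No new states can be added; the closed set is {B, C, E, F, G, H}.

{B, C, E, F, G, H}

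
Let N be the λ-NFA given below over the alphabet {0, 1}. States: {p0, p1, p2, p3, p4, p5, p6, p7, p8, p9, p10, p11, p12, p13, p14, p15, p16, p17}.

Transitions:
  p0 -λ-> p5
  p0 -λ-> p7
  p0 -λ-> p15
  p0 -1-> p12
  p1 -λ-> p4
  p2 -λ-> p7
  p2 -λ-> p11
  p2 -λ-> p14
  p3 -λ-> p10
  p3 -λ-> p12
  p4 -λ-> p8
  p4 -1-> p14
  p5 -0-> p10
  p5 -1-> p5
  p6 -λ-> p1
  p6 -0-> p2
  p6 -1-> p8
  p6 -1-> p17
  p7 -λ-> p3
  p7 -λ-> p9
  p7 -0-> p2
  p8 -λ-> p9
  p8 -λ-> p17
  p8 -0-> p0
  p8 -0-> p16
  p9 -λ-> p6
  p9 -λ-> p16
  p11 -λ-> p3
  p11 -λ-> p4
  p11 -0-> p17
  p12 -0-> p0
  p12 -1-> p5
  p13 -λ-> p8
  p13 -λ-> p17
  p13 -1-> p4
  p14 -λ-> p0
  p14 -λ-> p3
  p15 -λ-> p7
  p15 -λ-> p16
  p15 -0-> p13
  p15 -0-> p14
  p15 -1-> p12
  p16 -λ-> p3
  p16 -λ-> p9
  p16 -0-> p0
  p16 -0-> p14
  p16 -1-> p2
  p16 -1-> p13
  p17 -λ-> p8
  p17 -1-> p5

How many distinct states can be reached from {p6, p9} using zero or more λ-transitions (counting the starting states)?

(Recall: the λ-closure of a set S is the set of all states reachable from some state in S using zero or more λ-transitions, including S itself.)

Start with {p6, p9}.
From p6 via λ: add p1.
From p9 via λ: add p16.
From p1 via λ: add p4.
From p16 via λ: add p3.
From p3 via λ: add p10, p12.
From p4 via λ: add p8.
From p8 via λ: add p17.
λ-closure = {p1, p3, p4, p6, p8, p9, p10, p12, p16, p17}, which has 10 states.

10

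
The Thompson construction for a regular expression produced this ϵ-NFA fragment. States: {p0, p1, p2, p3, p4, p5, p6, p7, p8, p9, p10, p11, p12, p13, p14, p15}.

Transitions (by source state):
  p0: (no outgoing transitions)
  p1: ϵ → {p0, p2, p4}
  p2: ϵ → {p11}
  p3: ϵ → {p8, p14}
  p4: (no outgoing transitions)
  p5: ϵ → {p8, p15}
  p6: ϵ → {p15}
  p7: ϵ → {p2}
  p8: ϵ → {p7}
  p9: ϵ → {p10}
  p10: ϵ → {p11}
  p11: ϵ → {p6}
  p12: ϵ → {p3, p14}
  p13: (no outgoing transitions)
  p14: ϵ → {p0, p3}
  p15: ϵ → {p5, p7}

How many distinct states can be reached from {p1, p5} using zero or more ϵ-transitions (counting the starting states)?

Start with {p1, p5}.
From p1 via ϵ: add p0, p2, p4.
From p5 via ϵ: add p8, p15.
From p2 via ϵ: add p11.
From p8 via ϵ: add p7.
From p11 via ϵ: add p6.
ϵ-closure = {p0, p1, p2, p4, p5, p6, p7, p8, p11, p15}, which has 10 states.

10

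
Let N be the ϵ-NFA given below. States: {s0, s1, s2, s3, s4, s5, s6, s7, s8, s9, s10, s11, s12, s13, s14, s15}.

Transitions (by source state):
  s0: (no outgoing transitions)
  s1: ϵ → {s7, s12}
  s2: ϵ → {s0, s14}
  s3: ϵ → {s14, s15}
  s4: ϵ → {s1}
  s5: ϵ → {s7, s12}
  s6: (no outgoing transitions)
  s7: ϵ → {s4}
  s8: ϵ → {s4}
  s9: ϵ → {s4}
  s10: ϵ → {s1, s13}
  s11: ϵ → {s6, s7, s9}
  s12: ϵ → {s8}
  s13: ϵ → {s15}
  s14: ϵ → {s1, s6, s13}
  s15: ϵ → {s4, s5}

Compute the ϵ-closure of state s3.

Start with {s3}.
From s3 via ϵ: add s14, s15.
From s14 via ϵ: add s1, s6, s13.
From s15 via ϵ: add s4, s5.
From s1 via ϵ: add s7, s12.
From s12 via ϵ: add s8.
No new states can be added; the closed set is {s1, s3, s4, s5, s6, s7, s8, s12, s13, s14, s15}.

{s1, s3, s4, s5, s6, s7, s8, s12, s13, s14, s15}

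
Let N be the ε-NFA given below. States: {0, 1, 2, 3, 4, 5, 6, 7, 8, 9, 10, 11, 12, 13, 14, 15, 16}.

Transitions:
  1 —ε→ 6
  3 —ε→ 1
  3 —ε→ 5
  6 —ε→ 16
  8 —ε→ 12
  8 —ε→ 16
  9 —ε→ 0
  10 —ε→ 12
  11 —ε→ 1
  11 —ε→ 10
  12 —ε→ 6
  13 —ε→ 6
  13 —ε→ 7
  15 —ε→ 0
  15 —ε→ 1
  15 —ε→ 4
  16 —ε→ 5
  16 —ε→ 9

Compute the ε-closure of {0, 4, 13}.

Start with {0, 4, 13}.
From 13 via ε: add 6, 7.
From 6 via ε: add 16.
From 16 via ε: add 5, 9.
No new states can be added; the closed set is {0, 4, 5, 6, 7, 9, 13, 16}.

{0, 4, 5, 6, 7, 9, 13, 16}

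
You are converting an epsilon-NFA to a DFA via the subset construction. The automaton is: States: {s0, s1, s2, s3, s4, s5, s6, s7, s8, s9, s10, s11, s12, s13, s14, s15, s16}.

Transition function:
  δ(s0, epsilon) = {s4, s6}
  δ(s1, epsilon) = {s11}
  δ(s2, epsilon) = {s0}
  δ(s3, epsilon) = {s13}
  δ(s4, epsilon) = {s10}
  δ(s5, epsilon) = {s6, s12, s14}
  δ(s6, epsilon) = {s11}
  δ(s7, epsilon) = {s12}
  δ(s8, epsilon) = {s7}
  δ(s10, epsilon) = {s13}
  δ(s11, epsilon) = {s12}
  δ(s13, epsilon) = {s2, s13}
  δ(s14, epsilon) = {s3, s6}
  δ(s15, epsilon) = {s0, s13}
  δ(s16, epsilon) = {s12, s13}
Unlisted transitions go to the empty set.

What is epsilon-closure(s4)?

Start with {s4}.
From s4 via epsilon: add s10.
From s10 via epsilon: add s13.
From s13 via epsilon: add s2.
From s2 via epsilon: add s0.
From s0 via epsilon: add s6.
From s6 via epsilon: add s11.
From s11 via epsilon: add s12.
No new states can be added; the closed set is {s0, s2, s4, s6, s10, s11, s12, s13}.

{s0, s2, s4, s6, s10, s11, s12, s13}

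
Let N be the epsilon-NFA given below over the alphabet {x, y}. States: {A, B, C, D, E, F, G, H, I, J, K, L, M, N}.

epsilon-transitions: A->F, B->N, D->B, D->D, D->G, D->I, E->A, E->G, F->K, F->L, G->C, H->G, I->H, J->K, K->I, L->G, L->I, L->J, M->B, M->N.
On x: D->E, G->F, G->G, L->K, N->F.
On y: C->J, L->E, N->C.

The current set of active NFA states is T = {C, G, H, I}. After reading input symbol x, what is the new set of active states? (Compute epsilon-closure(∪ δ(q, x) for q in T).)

{C, F, G, H, I, J, K, L}

G on x → {F, G}.
No x-transition from C, H, I.
Union after reading x: {F, G}.
Now take the epsilon-closure:
From F via epsilon: add K, L.
From G via epsilon: add C.
From K via epsilon: add I.
From L via epsilon: add J.
From I via epsilon: add H.
No new states can be added; the closed set is {C, F, G, H, I, J, K, L}.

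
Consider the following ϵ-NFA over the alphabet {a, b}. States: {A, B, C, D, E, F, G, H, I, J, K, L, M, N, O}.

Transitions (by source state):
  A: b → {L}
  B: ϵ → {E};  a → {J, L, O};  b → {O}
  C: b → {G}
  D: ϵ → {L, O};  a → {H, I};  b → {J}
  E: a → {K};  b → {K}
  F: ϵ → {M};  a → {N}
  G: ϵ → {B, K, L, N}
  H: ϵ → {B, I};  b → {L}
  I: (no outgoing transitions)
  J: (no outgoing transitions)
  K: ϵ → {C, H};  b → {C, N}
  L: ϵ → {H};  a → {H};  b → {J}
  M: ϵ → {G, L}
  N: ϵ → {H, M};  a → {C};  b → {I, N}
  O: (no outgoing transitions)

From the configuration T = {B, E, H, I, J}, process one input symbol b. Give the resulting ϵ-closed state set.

{B, C, E, H, I, K, L, O}

B on b → {O}.
E on b → {K}.
H on b → {L}.
No b-transition from I, J.
Union after reading b: {K, L, O}.
Now take the ϵ-closure:
From K via ϵ: add C, H.
From H via ϵ: add B, I.
From B via ϵ: add E.
No new states can be added; the closed set is {B, C, E, H, I, K, L, O}.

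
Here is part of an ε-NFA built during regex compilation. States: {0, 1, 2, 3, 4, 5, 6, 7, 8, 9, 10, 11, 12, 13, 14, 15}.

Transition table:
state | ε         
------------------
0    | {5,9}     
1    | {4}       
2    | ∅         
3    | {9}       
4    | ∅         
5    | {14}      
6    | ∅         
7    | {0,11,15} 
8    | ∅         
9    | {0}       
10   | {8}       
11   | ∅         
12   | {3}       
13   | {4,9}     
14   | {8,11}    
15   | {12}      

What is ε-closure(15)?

Start with {15}.
From 15 via ε: add 12.
From 12 via ε: add 3.
From 3 via ε: add 9.
From 9 via ε: add 0.
From 0 via ε: add 5.
From 5 via ε: add 14.
From 14 via ε: add 8, 11.
No new states can be added; the closed set is {0, 3, 5, 8, 9, 11, 12, 14, 15}.

{0, 3, 5, 8, 9, 11, 12, 14, 15}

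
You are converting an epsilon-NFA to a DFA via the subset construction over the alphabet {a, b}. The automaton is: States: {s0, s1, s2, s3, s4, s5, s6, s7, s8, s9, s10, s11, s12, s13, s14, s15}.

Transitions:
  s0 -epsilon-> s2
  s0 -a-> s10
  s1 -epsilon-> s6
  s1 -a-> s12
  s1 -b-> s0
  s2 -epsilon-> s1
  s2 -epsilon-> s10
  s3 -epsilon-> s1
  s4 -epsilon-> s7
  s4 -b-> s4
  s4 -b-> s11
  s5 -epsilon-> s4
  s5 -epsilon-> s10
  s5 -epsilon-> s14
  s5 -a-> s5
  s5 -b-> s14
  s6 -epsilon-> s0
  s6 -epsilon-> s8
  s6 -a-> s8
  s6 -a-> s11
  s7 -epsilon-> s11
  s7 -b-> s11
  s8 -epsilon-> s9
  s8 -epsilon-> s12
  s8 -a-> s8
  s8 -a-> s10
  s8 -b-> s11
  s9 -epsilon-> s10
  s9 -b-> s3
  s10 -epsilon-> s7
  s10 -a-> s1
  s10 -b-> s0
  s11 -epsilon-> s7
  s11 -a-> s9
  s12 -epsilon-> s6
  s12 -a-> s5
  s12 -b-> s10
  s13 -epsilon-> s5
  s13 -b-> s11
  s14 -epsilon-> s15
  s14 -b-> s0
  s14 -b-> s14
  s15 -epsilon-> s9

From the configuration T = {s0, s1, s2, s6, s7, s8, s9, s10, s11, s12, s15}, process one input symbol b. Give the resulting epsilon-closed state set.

s1 on b → {s0}.
s7 on b → {s11}.
s8 on b → {s11}.
s9 on b → {s3}.
s10 on b → {s0}.
s12 on b → {s10}.
No b-transition from s0, s2, s6, s11, s15.
Union after reading b: {s0, s3, s10, s11}.
Now take the epsilon-closure:
From s0 via epsilon: add s2.
From s3 via epsilon: add s1.
From s10 via epsilon: add s7.
From s1 via epsilon: add s6.
From s6 via epsilon: add s8.
From s8 via epsilon: add s9, s12.
No new states can be added; the closed set is {s0, s1, s2, s3, s6, s7, s8, s9, s10, s11, s12}.

{s0, s1, s2, s3, s6, s7, s8, s9, s10, s11, s12}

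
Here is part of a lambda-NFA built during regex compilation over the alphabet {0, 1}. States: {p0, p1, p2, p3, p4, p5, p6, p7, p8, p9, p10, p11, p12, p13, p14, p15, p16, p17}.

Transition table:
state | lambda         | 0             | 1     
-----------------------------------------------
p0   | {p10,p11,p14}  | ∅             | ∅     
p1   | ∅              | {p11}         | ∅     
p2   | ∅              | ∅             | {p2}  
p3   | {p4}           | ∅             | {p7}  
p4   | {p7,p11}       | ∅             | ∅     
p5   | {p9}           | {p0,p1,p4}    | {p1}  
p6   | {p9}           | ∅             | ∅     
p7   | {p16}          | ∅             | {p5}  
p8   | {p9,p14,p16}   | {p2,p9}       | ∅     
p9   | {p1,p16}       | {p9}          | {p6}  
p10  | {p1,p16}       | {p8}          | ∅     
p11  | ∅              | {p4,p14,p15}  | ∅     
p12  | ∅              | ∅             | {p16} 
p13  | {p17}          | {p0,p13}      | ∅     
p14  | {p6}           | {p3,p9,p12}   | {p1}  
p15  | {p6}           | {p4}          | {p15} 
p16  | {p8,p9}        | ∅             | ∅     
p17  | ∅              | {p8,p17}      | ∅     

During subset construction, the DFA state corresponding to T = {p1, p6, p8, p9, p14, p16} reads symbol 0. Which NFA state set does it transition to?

p1 on 0 → {p11}.
p8 on 0 → {p2, p9}.
p9 on 0 → {p9}.
p14 on 0 → {p3, p9, p12}.
No 0-transition from p6, p16.
Union after reading 0: {p2, p3, p9, p11, p12}.
Now take the lambda-closure:
From p3 via lambda: add p4.
From p9 via lambda: add p1, p16.
From p4 via lambda: add p7.
From p16 via lambda: add p8.
From p8 via lambda: add p14.
From p14 via lambda: add p6.
No new states can be added; the closed set is {p1, p2, p3, p4, p6, p7, p8, p9, p11, p12, p14, p16}.

{p1, p2, p3, p4, p6, p7, p8, p9, p11, p12, p14, p16}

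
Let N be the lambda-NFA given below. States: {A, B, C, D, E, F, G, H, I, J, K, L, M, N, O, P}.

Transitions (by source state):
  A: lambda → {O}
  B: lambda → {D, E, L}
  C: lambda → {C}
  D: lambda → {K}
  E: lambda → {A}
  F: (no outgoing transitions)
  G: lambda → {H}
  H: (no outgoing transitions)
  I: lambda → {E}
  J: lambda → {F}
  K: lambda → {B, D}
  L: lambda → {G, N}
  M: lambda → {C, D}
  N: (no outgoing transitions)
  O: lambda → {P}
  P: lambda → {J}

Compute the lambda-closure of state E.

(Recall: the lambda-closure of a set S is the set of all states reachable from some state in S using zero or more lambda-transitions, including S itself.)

Start with {E}.
From E via lambda: add A.
From A via lambda: add O.
From O via lambda: add P.
From P via lambda: add J.
From J via lambda: add F.
No new states can be added; the closed set is {A, E, F, J, O, P}.

{A, E, F, J, O, P}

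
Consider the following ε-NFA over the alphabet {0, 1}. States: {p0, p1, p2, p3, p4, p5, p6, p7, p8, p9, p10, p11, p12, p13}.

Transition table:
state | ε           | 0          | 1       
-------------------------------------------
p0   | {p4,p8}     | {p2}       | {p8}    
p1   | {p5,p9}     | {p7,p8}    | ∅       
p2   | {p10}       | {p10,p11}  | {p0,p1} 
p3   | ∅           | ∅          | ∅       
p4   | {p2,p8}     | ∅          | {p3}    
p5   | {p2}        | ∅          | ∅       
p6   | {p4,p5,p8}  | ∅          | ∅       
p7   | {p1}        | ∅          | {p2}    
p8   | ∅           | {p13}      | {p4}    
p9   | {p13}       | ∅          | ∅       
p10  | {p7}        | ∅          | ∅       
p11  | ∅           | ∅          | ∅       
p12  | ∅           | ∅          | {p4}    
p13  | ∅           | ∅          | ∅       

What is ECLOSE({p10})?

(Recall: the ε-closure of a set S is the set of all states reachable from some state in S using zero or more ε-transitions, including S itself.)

Start with {p10}.
From p10 via ε: add p7.
From p7 via ε: add p1.
From p1 via ε: add p5, p9.
From p5 via ε: add p2.
From p9 via ε: add p13.
No new states can be added; the closed set is {p1, p2, p5, p7, p9, p10, p13}.

{p1, p2, p5, p7, p9, p10, p13}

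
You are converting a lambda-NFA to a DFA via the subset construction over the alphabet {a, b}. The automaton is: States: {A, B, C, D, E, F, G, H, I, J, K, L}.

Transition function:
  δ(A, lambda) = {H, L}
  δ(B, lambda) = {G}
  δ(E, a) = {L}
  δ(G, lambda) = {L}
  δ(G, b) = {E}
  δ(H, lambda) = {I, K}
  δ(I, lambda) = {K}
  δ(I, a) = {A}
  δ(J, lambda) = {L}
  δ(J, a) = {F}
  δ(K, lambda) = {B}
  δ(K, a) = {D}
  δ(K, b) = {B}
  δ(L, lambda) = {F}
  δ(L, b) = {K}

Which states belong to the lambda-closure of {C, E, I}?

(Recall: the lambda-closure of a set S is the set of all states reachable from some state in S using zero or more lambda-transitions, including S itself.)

{B, C, E, F, G, I, K, L}

Start with {C, E, I}.
From I via lambda: add K.
From K via lambda: add B.
From B via lambda: add G.
From G via lambda: add L.
From L via lambda: add F.
No new states can be added; the closed set is {B, C, E, F, G, I, K, L}.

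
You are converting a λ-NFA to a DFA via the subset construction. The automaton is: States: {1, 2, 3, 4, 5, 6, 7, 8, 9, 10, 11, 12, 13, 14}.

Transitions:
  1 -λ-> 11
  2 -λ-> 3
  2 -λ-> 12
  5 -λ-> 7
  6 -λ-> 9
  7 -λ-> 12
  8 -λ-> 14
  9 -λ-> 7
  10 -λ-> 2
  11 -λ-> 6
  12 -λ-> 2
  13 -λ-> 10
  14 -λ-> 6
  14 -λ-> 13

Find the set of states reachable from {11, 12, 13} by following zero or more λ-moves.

Start with {11, 12, 13}.
From 11 via λ: add 6.
From 12 via λ: add 2.
From 13 via λ: add 10.
From 2 via λ: add 3.
From 6 via λ: add 9.
From 9 via λ: add 7.
No new states can be added; the closed set is {2, 3, 6, 7, 9, 10, 11, 12, 13}.

{2, 3, 6, 7, 9, 10, 11, 12, 13}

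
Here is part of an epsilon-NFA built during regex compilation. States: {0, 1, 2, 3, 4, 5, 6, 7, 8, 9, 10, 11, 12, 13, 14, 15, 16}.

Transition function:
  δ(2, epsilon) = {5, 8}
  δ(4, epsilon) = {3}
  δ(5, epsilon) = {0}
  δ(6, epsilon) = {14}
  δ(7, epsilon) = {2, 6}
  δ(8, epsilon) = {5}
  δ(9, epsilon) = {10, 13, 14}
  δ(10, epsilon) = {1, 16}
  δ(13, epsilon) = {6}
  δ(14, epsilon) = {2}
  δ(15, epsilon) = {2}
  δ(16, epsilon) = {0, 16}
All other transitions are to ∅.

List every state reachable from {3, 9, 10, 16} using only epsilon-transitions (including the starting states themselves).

{0, 1, 2, 3, 5, 6, 8, 9, 10, 13, 14, 16}

Start with {3, 9, 10, 16}.
From 9 via epsilon: add 13, 14.
From 10 via epsilon: add 1.
From 16 via epsilon: add 0.
From 13 via epsilon: add 6.
From 14 via epsilon: add 2.
From 2 via epsilon: add 5, 8.
No new states can be added; the closed set is {0, 1, 2, 3, 5, 6, 8, 9, 10, 13, 14, 16}.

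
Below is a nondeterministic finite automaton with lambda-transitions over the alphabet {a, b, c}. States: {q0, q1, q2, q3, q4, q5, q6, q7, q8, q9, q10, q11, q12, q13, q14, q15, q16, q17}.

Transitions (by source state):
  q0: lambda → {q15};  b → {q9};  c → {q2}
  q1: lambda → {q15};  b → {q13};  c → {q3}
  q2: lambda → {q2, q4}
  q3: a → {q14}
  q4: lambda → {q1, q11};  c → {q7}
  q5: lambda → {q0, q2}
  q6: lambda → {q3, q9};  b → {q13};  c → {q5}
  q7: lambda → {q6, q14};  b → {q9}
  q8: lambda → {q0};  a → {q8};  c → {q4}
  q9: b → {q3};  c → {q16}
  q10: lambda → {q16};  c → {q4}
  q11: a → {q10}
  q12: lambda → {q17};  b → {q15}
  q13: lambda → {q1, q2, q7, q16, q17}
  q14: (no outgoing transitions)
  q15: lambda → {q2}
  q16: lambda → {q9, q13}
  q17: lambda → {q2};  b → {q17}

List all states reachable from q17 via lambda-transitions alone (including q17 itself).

Start with {q17}.
From q17 via lambda: add q2.
From q2 via lambda: add q4.
From q4 via lambda: add q1, q11.
From q1 via lambda: add q15.
No new states can be added; the closed set is {q1, q2, q4, q11, q15, q17}.

{q1, q2, q4, q11, q15, q17}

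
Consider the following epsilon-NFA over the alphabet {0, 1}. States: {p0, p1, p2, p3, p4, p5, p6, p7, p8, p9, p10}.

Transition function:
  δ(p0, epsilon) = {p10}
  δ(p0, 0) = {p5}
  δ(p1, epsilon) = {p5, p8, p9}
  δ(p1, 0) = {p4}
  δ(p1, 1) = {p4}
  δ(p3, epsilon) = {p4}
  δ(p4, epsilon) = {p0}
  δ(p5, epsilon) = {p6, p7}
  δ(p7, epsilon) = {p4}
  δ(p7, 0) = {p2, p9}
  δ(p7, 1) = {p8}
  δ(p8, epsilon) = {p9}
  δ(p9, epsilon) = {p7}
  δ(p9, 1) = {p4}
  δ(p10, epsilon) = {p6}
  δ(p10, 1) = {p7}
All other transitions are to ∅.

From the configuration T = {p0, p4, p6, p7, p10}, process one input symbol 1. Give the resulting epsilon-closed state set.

p7 on 1 → {p8}.
p10 on 1 → {p7}.
No 1-transition from p0, p4, p6.
Union after reading 1: {p7, p8}.
Now take the epsilon-closure:
From p7 via epsilon: add p4.
From p8 via epsilon: add p9.
From p4 via epsilon: add p0.
From p0 via epsilon: add p10.
From p10 via epsilon: add p6.
No new states can be added; the closed set is {p0, p4, p6, p7, p8, p9, p10}.

{p0, p4, p6, p7, p8, p9, p10}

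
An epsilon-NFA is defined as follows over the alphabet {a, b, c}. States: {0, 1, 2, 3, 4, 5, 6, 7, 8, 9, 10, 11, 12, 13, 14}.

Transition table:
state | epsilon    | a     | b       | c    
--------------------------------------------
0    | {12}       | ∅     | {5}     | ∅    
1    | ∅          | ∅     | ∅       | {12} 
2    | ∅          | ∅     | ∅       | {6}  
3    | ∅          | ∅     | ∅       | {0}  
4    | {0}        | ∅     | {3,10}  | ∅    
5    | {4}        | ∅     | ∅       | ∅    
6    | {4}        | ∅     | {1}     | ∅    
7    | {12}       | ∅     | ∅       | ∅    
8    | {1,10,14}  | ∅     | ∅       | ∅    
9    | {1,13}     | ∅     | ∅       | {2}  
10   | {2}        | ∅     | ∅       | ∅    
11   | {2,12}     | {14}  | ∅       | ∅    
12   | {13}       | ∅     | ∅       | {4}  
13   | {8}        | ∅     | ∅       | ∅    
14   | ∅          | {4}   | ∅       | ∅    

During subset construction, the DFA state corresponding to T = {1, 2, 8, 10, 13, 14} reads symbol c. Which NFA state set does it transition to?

1 on c → {12}.
2 on c → {6}.
No c-transition from 8, 10, 13, 14.
Union after reading c: {6, 12}.
Now take the epsilon-closure:
From 6 via epsilon: add 4.
From 12 via epsilon: add 13.
From 4 via epsilon: add 0.
From 13 via epsilon: add 8.
From 8 via epsilon: add 1, 10, 14.
From 10 via epsilon: add 2.
No new states can be added; the closed set is {0, 1, 2, 4, 6, 8, 10, 12, 13, 14}.

{0, 1, 2, 4, 6, 8, 10, 12, 13, 14}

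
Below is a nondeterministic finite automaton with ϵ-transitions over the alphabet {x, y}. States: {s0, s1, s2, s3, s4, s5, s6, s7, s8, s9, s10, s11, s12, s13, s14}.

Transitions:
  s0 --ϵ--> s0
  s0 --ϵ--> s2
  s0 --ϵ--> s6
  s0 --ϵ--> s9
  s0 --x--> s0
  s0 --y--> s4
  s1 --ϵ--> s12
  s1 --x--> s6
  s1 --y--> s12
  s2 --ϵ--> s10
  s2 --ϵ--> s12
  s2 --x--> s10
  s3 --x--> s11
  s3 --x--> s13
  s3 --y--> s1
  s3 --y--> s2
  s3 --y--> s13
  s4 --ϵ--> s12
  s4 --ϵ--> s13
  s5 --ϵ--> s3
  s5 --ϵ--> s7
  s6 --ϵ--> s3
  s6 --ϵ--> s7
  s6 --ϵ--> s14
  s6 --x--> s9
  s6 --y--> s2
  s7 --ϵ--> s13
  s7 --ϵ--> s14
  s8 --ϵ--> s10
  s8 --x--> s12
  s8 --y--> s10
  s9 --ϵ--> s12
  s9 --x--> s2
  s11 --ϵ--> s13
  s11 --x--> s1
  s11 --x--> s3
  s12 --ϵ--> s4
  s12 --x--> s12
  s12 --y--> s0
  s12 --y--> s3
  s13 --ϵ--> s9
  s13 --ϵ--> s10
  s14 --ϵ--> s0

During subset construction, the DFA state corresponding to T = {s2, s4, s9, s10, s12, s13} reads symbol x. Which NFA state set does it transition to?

s2 on x → {s10}.
s9 on x → {s2}.
s12 on x → {s12}.
No x-transition from s4, s10, s13.
Union after reading x: {s2, s10, s12}.
Now take the ϵ-closure:
From s12 via ϵ: add s4.
From s4 via ϵ: add s13.
From s13 via ϵ: add s9.
No new states can be added; the closed set is {s2, s4, s9, s10, s12, s13}.

{s2, s4, s9, s10, s12, s13}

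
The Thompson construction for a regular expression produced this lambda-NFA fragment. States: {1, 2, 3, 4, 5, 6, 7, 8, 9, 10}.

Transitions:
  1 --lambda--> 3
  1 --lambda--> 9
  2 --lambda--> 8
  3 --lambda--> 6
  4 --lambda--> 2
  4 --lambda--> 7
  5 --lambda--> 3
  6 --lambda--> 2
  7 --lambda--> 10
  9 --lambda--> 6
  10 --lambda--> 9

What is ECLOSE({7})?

Start with {7}.
From 7 via lambda: add 10.
From 10 via lambda: add 9.
From 9 via lambda: add 6.
From 6 via lambda: add 2.
From 2 via lambda: add 8.
No new states can be added; the closed set is {2, 6, 7, 8, 9, 10}.

{2, 6, 7, 8, 9, 10}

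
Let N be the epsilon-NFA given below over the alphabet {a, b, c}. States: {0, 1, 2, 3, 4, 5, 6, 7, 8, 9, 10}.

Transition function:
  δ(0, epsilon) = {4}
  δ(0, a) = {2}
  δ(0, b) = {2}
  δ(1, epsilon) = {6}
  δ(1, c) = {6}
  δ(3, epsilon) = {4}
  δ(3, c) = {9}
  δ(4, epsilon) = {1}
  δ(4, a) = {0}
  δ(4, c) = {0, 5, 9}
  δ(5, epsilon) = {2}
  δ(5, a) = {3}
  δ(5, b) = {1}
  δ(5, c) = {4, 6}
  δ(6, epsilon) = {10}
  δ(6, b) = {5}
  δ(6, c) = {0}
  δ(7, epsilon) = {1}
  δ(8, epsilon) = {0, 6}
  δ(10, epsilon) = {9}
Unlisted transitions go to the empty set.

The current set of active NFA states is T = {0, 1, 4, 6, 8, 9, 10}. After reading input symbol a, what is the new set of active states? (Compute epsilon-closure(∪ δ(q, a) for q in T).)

0 on a → {2}.
4 on a → {0}.
No a-transition from 1, 6, 8, 9, 10.
Union after reading a: {0, 2}.
Now take the epsilon-closure:
From 0 via epsilon: add 4.
From 4 via epsilon: add 1.
From 1 via epsilon: add 6.
From 6 via epsilon: add 10.
From 10 via epsilon: add 9.
No new states can be added; the closed set is {0, 1, 2, 4, 6, 9, 10}.

{0, 1, 2, 4, 6, 9, 10}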